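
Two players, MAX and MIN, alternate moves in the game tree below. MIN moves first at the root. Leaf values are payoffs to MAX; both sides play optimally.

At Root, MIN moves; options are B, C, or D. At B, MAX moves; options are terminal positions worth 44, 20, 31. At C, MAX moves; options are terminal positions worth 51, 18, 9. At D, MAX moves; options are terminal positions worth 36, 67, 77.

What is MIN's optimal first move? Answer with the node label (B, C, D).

B

B (MAX): max(44, 20, 31) = 44
C (MAX): max(51, 18, 9) = 51
D (MAX): max(36, 67, 77) = 77
Root (MIN): min(44, 51, 77) = 44
MIN picks the child with the lowest value: B (value 44).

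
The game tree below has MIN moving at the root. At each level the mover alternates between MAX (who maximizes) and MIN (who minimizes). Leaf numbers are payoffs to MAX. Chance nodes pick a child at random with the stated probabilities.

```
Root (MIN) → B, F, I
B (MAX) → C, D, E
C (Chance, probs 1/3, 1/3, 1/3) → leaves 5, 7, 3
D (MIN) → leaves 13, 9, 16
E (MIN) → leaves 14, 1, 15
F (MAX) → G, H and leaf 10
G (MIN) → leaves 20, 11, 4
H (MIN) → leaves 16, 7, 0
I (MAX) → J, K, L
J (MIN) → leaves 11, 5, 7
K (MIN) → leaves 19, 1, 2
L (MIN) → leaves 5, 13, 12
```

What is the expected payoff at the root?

5

C (Chance): 1/3·5 + 1/3·7 + 1/3·3 = 5
D (MIN): min(13, 9, 16) = 9
E (MIN): min(14, 1, 15) = 1
B (MAX): max(5, 9, 1) = 9
G (MIN): min(20, 11, 4) = 4
H (MIN): min(16, 7, 0) = 0
F (MAX): max(4, 0, 10) = 10
J (MIN): min(11, 5, 7) = 5
K (MIN): min(19, 1, 2) = 1
L (MIN): min(5, 13, 12) = 5
I (MAX): max(5, 1, 5) = 5
Root (MIN): min(9, 10, 5) = 5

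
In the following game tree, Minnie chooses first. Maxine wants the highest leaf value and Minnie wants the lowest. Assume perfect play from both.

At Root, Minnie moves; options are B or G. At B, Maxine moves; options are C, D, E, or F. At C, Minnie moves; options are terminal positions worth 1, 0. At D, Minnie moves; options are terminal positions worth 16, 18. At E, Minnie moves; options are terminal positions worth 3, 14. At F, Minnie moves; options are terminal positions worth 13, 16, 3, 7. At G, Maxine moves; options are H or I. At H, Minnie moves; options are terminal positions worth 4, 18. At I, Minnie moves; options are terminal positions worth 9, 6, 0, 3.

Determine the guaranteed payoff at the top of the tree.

C (Minnie): min(1, 0) = 0
D (Minnie): min(16, 18) = 16
E (Minnie): min(3, 14) = 3
F (Minnie): min(13, 16, 3, 7) = 3
B (Maxine): max(0, 16, 3, 3) = 16
H (Minnie): min(4, 18) = 4
I (Minnie): min(9, 6, 0, 3) = 0
G (Maxine): max(4, 0) = 4
Root (Minnie): min(16, 4) = 4

4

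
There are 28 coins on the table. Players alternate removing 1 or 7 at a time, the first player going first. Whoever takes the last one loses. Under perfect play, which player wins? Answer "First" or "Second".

Mark each pile size as W (mover wins) or L (mover loses):
i:   0  1  2  3  4  5  6  7  8  9 10 11 12 13 14 15 16 17 18 19 20 21 22 23 24 25 26 27 28
     W  L  W  L  W  L  W  L  W  L  W  L  W  L  W  L  W  L  W  L  W  L  W  L  W  L  W  L  W
Position 28 is W, so the first player wins.

First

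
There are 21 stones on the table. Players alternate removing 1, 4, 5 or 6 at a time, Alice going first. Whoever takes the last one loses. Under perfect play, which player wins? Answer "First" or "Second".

Compute winning (W) and losing (L) positions by backward induction:
i:   0  1  2  3  4  5  6  7  8  9 10 11 12 13 14 15 16 17 18 19 20 21
     W  L  W  L  W  W  W  W  W  W  L  W  L  W  W  W  W  W  W  L  W  L
Position 21 is L, so the second player wins.

Second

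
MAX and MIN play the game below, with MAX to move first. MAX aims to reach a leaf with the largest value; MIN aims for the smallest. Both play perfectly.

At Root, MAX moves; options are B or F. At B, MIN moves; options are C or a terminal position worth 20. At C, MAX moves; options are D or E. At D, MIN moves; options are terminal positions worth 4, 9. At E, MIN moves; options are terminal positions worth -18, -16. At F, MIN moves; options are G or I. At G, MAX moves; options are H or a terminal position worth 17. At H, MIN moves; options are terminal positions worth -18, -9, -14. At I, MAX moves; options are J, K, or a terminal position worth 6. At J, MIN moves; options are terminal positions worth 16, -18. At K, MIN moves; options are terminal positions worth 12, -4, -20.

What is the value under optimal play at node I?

J: min(16, -18) = -18
K: min(12, -4, -20) = -20
I: max(-18, -20, 6) = 6

6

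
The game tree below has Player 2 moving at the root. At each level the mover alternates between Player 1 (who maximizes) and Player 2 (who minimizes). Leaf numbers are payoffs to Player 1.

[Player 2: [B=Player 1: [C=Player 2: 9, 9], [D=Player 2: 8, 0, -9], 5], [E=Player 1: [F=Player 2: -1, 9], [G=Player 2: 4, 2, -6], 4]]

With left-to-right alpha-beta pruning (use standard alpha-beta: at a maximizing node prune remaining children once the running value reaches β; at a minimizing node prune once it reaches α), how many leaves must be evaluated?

C [α=-∞,β=+∞]: v=9
D [α=9,β=+∞]: v=8 after child 1 ≤ α → α-cutoff, skip 2
B [α=-∞,β=+∞]: v=9
F [α=-∞,β=9]: v=-1
G [α=-1,β=9]: v=-6
E [α=-∞,β=9]: v=4
Root [α=-∞,β=+∞]: v=4
Leaves evaluated: 10 of 12.

10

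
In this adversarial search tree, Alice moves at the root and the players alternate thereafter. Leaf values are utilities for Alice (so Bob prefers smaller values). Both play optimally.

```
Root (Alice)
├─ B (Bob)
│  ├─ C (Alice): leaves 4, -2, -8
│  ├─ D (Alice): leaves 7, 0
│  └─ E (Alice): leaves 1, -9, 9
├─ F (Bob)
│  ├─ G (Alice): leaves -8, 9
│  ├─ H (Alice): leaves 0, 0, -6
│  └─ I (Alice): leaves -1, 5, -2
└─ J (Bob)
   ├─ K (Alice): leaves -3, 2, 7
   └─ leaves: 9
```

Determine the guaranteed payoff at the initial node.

C (Alice): max(4, -2, -8) = 4
D (Alice): max(7, 0) = 7
E (Alice): max(1, -9, 9) = 9
B (Bob): min(4, 7, 9) = 4
G (Alice): max(-8, 9) = 9
H (Alice): max(0, 0, -6) = 0
I (Alice): max(-1, 5, -2) = 5
F (Bob): min(9, 0, 5) = 0
K (Alice): max(-3, 2, 7) = 7
J (Bob): min(7, 9) = 7
Root (Alice): max(4, 0, 7) = 7

7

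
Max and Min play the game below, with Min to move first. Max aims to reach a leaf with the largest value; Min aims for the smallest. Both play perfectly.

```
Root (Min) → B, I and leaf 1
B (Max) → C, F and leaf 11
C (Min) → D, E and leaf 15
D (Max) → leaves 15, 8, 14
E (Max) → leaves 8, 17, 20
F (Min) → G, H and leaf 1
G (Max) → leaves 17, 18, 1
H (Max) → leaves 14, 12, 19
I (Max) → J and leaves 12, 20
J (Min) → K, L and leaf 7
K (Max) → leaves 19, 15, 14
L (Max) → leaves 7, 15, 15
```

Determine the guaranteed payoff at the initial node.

1

D (Max): max(15, 8, 14) = 15
E (Max): max(8, 17, 20) = 20
C (Min): min(15, 20, 15) = 15
G (Max): max(17, 18, 1) = 18
H (Max): max(14, 12, 19) = 19
F (Min): min(18, 19, 1) = 1
B (Max): max(15, 1, 11) = 15
K (Max): max(19, 15, 14) = 19
L (Max): max(7, 15, 15) = 15
J (Min): min(19, 15, 7) = 7
I (Max): max(7, 12, 20) = 20
Root (Min): min(15, 20, 1) = 1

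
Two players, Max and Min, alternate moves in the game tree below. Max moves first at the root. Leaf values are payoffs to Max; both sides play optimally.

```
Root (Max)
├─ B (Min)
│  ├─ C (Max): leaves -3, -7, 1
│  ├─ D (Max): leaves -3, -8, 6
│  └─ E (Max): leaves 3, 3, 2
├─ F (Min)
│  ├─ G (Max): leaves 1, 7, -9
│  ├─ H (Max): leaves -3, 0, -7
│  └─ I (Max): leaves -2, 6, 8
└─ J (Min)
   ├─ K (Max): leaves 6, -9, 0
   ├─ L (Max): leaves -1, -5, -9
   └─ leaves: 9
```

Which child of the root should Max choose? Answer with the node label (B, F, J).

C (Max): max(-3, -7, 1) = 1
D (Max): max(-3, -8, 6) = 6
E (Max): max(3, 3, 2) = 3
B (Min): min(1, 6, 3) = 1
G (Max): max(1, 7, -9) = 7
H (Max): max(-3, 0, -7) = 0
I (Max): max(-2, 6, 8) = 8
F (Min): min(7, 0, 8) = 0
K (Max): max(6, -9, 0) = 6
L (Max): max(-1, -5, -9) = -1
J (Min): min(6, -1, 9) = -1
Root (Max): max(1, 0, -1) = 1
Max picks the child with the highest value: B (value 1).

B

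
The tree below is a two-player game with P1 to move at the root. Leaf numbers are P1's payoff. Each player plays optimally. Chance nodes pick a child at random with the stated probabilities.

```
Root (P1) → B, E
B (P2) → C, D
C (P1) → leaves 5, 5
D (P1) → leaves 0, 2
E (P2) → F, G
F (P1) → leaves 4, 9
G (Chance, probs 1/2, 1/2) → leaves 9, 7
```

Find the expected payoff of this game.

C (P1): max(5, 5) = 5
D (P1): max(0, 2) = 2
B (P2): min(5, 2) = 2
F (P1): max(4, 9) = 9
G (Chance): 1/2·9 + 1/2·7 = 8
E (P2): min(9, 8) = 8
Root (P1): max(2, 8) = 8

8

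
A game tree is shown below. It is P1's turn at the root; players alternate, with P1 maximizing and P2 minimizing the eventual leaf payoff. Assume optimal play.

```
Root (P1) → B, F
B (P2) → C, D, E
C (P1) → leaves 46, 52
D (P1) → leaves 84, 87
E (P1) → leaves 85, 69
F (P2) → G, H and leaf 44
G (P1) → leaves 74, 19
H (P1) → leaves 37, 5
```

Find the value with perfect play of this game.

C (P1): max(46, 52) = 52
D (P1): max(84, 87) = 87
E (P1): max(85, 69) = 85
B (P2): min(52, 87, 85) = 52
G (P1): max(74, 19) = 74
H (P1): max(37, 5) = 37
F (P2): min(74, 37, 44) = 37
Root (P1): max(52, 37) = 52

52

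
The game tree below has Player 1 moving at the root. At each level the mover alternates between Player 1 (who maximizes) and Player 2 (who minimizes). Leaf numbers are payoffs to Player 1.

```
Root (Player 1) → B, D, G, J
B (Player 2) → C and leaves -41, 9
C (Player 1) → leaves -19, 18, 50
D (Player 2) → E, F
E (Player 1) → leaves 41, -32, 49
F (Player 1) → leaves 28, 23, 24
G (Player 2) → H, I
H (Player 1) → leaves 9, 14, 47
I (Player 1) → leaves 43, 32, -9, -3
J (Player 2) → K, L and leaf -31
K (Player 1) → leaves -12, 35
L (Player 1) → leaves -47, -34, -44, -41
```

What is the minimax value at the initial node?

C (Player 1): max(-19, 18, 50) = 50
B (Player 2): min(50, -41, 9) = -41
E (Player 1): max(41, -32, 49) = 49
F (Player 1): max(28, 23, 24) = 28
D (Player 2): min(49, 28) = 28
H (Player 1): max(9, 14, 47) = 47
I (Player 1): max(43, 32, -9, -3) = 43
G (Player 2): min(47, 43) = 43
K (Player 1): max(-12, 35) = 35
L (Player 1): max(-47, -34, -44, -41) = -34
J (Player 2): min(35, -34, -31) = -34
Root (Player 1): max(-41, 28, 43, -34) = 43

43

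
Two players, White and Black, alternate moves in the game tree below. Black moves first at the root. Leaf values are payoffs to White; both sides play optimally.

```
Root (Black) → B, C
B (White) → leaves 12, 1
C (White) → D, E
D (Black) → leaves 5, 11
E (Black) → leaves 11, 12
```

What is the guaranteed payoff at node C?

D: min(5, 11) = 5
E: min(11, 12) = 11
C: max(5, 11) = 11

11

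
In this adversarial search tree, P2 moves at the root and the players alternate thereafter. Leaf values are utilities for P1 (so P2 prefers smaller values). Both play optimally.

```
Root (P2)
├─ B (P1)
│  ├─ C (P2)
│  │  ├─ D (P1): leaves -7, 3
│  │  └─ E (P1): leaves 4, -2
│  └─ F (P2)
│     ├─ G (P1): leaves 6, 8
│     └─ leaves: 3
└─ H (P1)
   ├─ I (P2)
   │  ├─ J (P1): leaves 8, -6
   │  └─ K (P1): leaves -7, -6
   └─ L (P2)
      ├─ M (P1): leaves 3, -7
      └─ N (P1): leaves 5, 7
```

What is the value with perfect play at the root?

D (P1): max(-7, 3) = 3
E (P1): max(4, -2) = 4
C (P2): min(3, 4) = 3
G (P1): max(6, 8) = 8
F (P2): min(8, 3) = 3
B (P1): max(3, 3) = 3
J (P1): max(8, -6) = 8
K (P1): max(-7, -6) = -6
I (P2): min(8, -6) = -6
M (P1): max(3, -7) = 3
N (P1): max(5, 7) = 7
L (P2): min(3, 7) = 3
H (P1): max(-6, 3) = 3
Root (P2): min(3, 3) = 3

3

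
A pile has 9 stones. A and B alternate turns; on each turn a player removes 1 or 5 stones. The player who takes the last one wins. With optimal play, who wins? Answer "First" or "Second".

Mark each pile size as W (mover wins) or L (mover loses):
i:   0  1  2  3  4  5  6  7  8  9
     L  W  L  W  L  W  L  W  L  W
Position 9 is W, so the first player wins.

First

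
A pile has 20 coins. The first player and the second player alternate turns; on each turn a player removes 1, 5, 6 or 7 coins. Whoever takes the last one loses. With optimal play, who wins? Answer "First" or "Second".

Compute winning (W) and losing (L) positions by backward induction:
i:   0  1  2  3  4  5  6  7  8  9 10 11 12 13 14 15 16 17 18 19 20
     W  L  W  L  W  L  W  W  W  W  W  W  W  L  W  L  W  L  W  W  W
Position 20 is W, so the first player wins.

First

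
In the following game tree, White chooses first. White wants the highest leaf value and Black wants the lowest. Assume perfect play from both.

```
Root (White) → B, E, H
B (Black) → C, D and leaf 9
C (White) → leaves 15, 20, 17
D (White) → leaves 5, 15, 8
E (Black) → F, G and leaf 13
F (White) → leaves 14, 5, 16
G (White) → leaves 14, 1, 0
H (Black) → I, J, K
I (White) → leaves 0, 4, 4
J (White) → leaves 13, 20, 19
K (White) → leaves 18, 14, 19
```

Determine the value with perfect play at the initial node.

C (White): max(15, 20, 17) = 20
D (White): max(5, 15, 8) = 15
B (Black): min(20, 15, 9) = 9
F (White): max(14, 5, 16) = 16
G (White): max(14, 1, 0) = 14
E (Black): min(16, 14, 13) = 13
I (White): max(0, 4, 4) = 4
J (White): max(13, 20, 19) = 20
K (White): max(18, 14, 19) = 19
H (Black): min(4, 20, 19) = 4
Root (White): max(9, 13, 4) = 13

13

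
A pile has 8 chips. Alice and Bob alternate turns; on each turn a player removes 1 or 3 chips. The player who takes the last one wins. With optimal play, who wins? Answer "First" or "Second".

W/L table (W = player to move can force a win):
i:   0  1  2  3  4  5  6  7  8
     L  W  L  W  L  W  L  W  L
Position 8 is L, so the second player wins.

Second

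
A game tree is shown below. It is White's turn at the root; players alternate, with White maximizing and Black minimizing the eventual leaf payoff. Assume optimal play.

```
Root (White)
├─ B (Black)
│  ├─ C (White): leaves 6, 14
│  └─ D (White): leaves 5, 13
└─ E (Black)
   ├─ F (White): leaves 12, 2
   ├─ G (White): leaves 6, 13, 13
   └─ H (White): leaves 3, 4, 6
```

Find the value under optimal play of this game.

13

C (White): max(6, 14) = 14
D (White): max(5, 13) = 13
B (Black): min(14, 13) = 13
F (White): max(12, 2) = 12
G (White): max(6, 13, 13) = 13
H (White): max(3, 4, 6) = 6
E (Black): min(12, 13, 6) = 6
Root (White): max(13, 6) = 13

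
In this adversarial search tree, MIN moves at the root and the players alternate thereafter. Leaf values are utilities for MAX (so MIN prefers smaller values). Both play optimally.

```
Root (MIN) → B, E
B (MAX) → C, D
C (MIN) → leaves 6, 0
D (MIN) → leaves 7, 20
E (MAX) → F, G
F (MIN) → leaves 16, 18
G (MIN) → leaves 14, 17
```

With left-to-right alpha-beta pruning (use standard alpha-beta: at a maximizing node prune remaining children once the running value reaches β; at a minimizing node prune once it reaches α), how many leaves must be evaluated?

6

C [α=-∞,β=+∞]: v=0
D [α=0,β=+∞]: v=7
B [α=-∞,β=+∞]: v=7
F [α=-∞,β=7]: v=16
E [α=-∞,β=7]: v=16 after child 1 ≥ β → β-cutoff, skip 1
Root [α=-∞,β=+∞]: v=7
Leaves evaluated: 6 of 8.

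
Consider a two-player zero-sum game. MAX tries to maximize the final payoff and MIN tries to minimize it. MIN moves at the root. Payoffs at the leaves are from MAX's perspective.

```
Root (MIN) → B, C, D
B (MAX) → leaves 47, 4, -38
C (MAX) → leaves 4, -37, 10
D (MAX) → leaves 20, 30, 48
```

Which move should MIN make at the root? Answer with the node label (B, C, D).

C

B (MAX): max(47, 4, -38) = 47
C (MAX): max(4, -37, 10) = 10
D (MAX): max(20, 30, 48) = 48
Root (MIN): min(47, 10, 48) = 10
MIN picks the child with the lowest value: C (value 10).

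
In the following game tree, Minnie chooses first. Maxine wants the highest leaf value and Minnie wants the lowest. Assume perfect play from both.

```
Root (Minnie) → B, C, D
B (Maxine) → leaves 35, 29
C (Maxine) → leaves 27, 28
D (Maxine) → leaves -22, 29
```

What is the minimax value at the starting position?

28

B (Maxine): max(35, 29) = 35
C (Maxine): max(27, 28) = 28
D (Maxine): max(-22, 29) = 29
Root (Minnie): min(35, 28, 29) = 28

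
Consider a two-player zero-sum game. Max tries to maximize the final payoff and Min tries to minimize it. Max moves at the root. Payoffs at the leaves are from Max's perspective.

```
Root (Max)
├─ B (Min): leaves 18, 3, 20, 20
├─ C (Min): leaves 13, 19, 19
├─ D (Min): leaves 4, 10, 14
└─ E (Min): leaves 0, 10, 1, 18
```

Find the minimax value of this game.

B (Min): min(18, 3, 20, 20) = 3
C (Min): min(13, 19, 19) = 13
D (Min): min(4, 10, 14) = 4
E (Min): min(0, 10, 1, 18) = 0
Root (Max): max(3, 13, 4, 0) = 13

13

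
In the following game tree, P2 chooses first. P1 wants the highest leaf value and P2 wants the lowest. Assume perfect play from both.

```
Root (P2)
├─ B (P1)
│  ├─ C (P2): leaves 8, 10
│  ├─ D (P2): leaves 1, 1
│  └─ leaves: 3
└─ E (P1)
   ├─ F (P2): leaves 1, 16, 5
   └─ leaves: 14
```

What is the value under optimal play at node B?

C: min(8, 10) = 8
D: min(1, 1) = 1
B: max(8, 1, 3) = 8

8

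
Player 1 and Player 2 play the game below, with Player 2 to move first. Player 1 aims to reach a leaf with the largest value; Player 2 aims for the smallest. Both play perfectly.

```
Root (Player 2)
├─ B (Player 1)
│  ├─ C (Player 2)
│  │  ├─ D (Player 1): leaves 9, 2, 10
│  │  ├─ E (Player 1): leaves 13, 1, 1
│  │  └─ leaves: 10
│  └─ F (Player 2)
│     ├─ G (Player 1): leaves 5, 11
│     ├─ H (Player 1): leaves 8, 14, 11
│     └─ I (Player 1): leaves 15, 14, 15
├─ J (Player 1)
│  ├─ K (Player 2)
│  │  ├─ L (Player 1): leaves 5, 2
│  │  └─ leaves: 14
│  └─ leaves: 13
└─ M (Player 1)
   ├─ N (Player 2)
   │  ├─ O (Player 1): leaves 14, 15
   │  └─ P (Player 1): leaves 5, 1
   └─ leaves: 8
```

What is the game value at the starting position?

8

D (Player 1): max(9, 2, 10) = 10
E (Player 1): max(13, 1, 1) = 13
C (Player 2): min(10, 13, 10) = 10
G (Player 1): max(5, 11) = 11
H (Player 1): max(8, 14, 11) = 14
I (Player 1): max(15, 14, 15) = 15
F (Player 2): min(11, 14, 15) = 11
B (Player 1): max(10, 11) = 11
L (Player 1): max(5, 2) = 5
K (Player 2): min(5, 14) = 5
J (Player 1): max(5, 13) = 13
O (Player 1): max(14, 15) = 15
P (Player 1): max(5, 1) = 5
N (Player 2): min(15, 5) = 5
M (Player 1): max(5, 8) = 8
Root (Player 2): min(11, 13, 8) = 8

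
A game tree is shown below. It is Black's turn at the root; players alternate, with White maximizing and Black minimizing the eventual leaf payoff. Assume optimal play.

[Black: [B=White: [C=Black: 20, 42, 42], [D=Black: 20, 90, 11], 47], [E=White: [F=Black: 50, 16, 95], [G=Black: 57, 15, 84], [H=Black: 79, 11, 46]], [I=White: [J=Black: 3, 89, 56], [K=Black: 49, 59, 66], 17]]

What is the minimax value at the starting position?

16

C (Black): min(20, 42, 42) = 20
D (Black): min(20, 90, 11) = 11
B (White): max(20, 11, 47) = 47
F (Black): min(50, 16, 95) = 16
G (Black): min(57, 15, 84) = 15
H (Black): min(79, 11, 46) = 11
E (White): max(16, 15, 11) = 16
J (Black): min(3, 89, 56) = 3
K (Black): min(49, 59, 66) = 49
I (White): max(3, 49, 17) = 49
Root (Black): min(47, 16, 49) = 16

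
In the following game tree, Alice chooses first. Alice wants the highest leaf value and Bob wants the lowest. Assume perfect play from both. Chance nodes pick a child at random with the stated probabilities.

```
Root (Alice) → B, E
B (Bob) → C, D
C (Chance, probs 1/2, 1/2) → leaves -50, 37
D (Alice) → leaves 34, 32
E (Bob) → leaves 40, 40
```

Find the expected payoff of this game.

C (Chance): 1/2·-50 + 1/2·37 = -6.5
D (Alice): max(34, 32) = 34
B (Bob): min(-6.5, 34) = -6.5
E (Bob): min(40, 40) = 40
Root (Alice): max(-6.5, 40) = 40

40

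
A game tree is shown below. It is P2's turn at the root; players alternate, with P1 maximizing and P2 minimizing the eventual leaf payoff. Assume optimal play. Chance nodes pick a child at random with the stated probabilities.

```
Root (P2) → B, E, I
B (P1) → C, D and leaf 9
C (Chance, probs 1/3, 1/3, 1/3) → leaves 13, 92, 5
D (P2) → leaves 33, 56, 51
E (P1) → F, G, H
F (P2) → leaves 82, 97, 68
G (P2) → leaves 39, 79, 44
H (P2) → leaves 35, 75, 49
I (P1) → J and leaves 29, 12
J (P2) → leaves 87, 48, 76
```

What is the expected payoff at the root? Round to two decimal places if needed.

C (Chance): 1/3·13 + 1/3·92 + 1/3·5 = 36.67
D (P2): min(33, 56, 51) = 33
B (P1): max(36.67, 33, 9) = 36.67
F (P2): min(82, 97, 68) = 68
G (P2): min(39, 79, 44) = 39
H (P2): min(35, 75, 49) = 35
E (P1): max(68, 39, 35) = 68
J (P2): min(87, 48, 76) = 48
I (P1): max(48, 29, 12) = 48
Root (P2): min(36.67, 68, 48) = 36.67

36.67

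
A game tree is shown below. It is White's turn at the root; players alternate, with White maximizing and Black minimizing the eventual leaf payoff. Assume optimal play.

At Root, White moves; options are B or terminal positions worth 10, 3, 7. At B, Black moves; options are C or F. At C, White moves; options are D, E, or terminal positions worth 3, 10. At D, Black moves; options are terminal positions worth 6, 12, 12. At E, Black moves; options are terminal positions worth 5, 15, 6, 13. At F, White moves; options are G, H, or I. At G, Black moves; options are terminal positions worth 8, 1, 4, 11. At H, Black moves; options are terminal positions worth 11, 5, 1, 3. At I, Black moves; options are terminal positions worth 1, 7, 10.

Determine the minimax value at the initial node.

10

D (Black): min(6, 12, 12) = 6
E (Black): min(5, 15, 6, 13) = 5
C (White): max(6, 5, 3, 10) = 10
G (Black): min(8, 1, 4, 11) = 1
H (Black): min(11, 5, 1, 3) = 1
I (Black): min(1, 7, 10) = 1
F (White): max(1, 1, 1) = 1
B (Black): min(10, 1) = 1
Root (White): max(1, 10, 3, 7) = 10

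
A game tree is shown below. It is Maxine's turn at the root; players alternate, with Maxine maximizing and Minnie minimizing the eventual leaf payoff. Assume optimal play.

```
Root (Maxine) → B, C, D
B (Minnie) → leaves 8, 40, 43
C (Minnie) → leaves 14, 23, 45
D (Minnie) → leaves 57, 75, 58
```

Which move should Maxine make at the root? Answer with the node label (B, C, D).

D

B (Minnie): min(8, 40, 43) = 8
C (Minnie): min(14, 23, 45) = 14
D (Minnie): min(57, 75, 58) = 57
Root (Maxine): max(8, 14, 57) = 57
Maxine picks the child with the highest value: D (value 57).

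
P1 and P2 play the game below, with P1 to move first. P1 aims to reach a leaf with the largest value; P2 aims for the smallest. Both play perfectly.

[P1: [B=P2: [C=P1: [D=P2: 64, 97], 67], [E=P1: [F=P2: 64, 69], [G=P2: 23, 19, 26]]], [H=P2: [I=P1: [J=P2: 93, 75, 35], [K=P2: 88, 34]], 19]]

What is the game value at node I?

J: min(93, 75, 35) = 35
K: min(88, 34) = 34
I: max(35, 34) = 35

35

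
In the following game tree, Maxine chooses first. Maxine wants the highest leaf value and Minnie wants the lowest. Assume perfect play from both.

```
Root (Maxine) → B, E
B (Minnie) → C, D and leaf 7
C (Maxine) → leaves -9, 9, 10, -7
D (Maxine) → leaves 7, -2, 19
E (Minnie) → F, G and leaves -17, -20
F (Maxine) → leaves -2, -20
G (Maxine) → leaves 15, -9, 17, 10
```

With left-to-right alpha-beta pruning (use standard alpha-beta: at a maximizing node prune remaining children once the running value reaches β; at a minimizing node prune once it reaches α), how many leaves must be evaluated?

10

C [α=-∞,β=+∞]: v=10
D [α=-∞,β=10]: v=19
B [α=-∞,β=+∞]: v=7
F [α=7,β=+∞]: v=-2
E [α=7,β=+∞]: v=-2 after child 1 ≤ α → α-cutoff, skip 3
Root [α=-∞,β=+∞]: v=7
Leaves evaluated: 10 of 16.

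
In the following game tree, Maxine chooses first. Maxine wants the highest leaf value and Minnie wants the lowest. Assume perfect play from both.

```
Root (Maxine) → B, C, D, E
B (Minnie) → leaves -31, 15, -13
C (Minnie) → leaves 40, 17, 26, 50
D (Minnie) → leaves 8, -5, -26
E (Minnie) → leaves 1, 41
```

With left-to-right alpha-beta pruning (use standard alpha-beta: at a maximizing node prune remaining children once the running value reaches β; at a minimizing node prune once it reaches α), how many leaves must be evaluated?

9

B [α=-∞,β=+∞]: v=-31
C [α=-31,β=+∞]: v=17
D [α=17,β=+∞]: v=8 after child 1 ≤ α → α-cutoff, skip 2
E [α=17,β=+∞]: v=1 after child 1 ≤ α → α-cutoff, skip 1
Root [α=-∞,β=+∞]: v=17
Leaves evaluated: 9 of 12.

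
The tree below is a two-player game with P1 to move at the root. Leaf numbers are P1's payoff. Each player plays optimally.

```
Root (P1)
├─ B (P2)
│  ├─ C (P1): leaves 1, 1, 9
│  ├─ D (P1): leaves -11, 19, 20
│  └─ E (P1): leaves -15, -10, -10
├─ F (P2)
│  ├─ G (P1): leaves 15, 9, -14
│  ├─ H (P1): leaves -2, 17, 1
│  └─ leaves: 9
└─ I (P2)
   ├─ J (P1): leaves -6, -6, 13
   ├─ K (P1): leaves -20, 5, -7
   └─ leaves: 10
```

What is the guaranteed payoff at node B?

C: max(1, 1, 9) = 9
D: max(-11, 19, 20) = 20
E: max(-15, -10, -10) = -10
B: min(9, 20, -10) = -10

-10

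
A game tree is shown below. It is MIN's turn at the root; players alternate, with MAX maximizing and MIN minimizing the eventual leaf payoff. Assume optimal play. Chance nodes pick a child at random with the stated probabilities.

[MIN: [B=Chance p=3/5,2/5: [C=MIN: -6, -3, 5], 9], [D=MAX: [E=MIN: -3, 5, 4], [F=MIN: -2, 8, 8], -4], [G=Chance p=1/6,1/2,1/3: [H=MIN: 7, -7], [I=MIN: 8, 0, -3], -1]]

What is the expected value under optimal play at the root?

-3

C (MIN): min(-6, -3, 5) = -6
B (Chance): 3/5·-6 + 2/5·9 = 0
E (MIN): min(-3, 5, 4) = -3
F (MIN): min(-2, 8, 8) = -2
D (MAX): max(-3, -2, -4) = -2
H (MIN): min(7, -7) = -7
I (MIN): min(8, 0, -3) = -3
G (Chance): 1/6·-7 + 1/2·-3 + 1/3·-1 = -3
Root (MIN): min(0, -2, -3) = -3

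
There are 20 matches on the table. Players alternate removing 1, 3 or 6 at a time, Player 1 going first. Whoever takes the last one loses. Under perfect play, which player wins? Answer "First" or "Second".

W/L table (W = player to move can force a win):
i:   0  1  2  3  4  5  6  7  8  9 10 11 12 13 14 15 16 17 18 19 20
     W  L  W  L  W  L  W  W  W  W  L  W  L  W  L  W  W  W  W  L  W
Position 20 is W, so the first player wins.

First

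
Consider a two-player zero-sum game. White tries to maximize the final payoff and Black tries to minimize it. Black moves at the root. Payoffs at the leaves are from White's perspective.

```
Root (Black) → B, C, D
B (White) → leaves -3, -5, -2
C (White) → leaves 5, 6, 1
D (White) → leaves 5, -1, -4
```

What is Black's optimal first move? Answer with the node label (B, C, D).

B

B (White): max(-3, -5, -2) = -2
C (White): max(5, 6, 1) = 6
D (White): max(5, -1, -4) = 5
Root (Black): min(-2, 6, 5) = -2
Black picks the child with the lowest value: B (value -2).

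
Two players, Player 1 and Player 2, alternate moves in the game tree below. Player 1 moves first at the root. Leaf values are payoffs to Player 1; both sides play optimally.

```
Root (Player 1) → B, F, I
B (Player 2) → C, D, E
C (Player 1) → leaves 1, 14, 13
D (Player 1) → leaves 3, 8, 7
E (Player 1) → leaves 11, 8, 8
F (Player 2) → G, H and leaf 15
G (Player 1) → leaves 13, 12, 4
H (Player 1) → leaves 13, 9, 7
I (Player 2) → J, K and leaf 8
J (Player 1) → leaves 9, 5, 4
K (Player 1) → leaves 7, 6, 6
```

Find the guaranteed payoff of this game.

C (Player 1): max(1, 14, 13) = 14
D (Player 1): max(3, 8, 7) = 8
E (Player 1): max(11, 8, 8) = 11
B (Player 2): min(14, 8, 11) = 8
G (Player 1): max(13, 12, 4) = 13
H (Player 1): max(13, 9, 7) = 13
F (Player 2): min(13, 13, 15) = 13
J (Player 1): max(9, 5, 4) = 9
K (Player 1): max(7, 6, 6) = 7
I (Player 2): min(9, 7, 8) = 7
Root (Player 1): max(8, 13, 7) = 13

13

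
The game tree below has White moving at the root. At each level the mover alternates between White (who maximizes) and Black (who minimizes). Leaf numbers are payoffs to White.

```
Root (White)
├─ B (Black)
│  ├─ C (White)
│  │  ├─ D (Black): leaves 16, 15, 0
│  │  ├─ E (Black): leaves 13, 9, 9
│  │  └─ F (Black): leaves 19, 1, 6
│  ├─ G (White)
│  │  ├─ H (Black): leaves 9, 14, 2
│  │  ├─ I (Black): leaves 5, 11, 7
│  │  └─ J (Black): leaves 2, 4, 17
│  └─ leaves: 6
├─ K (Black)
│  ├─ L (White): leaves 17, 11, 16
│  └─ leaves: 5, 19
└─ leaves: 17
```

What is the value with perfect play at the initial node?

D (Black): min(16, 15, 0) = 0
E (Black): min(13, 9, 9) = 9
F (Black): min(19, 1, 6) = 1
C (White): max(0, 9, 1) = 9
H (Black): min(9, 14, 2) = 2
I (Black): min(5, 11, 7) = 5
J (Black): min(2, 4, 17) = 2
G (White): max(2, 5, 2) = 5
B (Black): min(9, 5, 6) = 5
L (White): max(17, 11, 16) = 17
K (Black): min(17, 5, 19) = 5
Root (White): max(5, 5, 17) = 17

17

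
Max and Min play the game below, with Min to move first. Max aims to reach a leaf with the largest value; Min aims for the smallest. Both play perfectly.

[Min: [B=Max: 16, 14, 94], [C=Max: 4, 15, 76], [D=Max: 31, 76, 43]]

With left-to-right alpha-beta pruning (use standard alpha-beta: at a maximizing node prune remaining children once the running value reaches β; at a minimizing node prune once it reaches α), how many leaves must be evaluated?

8

B [α=-∞,β=+∞]: v=94
C [α=-∞,β=94]: v=76
D [α=-∞,β=76]: v=76 after child 2 ≥ β → β-cutoff, skip 1
Root [α=-∞,β=+∞]: v=76
Leaves evaluated: 8 of 9.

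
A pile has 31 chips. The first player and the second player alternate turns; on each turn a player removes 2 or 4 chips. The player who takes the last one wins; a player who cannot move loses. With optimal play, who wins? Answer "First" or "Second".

Second

Positions where the player to move wins (W) vs loses (L):
i:   0  1  2  3  4  5  6  7  8  9 10 11 12 13 14 15 16 17 18 19 20 21 22 23 24 25 26 27 28 29 30 31
     L  L  W  W  W  W  L  L  W  W  W  W  L  L  W  W  W  W  L  L  W  W  W  W  L  L  W  W  W  W  L  L
Position 31 is L, so the second player wins.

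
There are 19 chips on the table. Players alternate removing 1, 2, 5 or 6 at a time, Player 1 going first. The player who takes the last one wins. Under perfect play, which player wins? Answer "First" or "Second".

Compute winning (W) and losing (L) positions by backward induction:
i:   0  1  2  3  4  5  6  7  8  9 10 11 12 13 14 15 16 17 18 19
     L  W  W  L  W  W  W  L  W  W  L  W  W  W  L  W  W  L  W  W
Position 19 is W, so the first player wins.

First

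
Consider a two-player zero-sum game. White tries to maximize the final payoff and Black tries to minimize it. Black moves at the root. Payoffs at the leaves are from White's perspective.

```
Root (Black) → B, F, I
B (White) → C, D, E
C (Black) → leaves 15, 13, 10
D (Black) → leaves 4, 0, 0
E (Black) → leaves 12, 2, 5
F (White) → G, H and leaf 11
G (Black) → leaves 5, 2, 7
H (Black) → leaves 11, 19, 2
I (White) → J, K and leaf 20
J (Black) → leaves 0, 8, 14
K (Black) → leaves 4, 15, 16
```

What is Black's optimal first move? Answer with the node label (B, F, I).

B

C (Black): min(15, 13, 10) = 10
D (Black): min(4, 0, 0) = 0
E (Black): min(12, 2, 5) = 2
B (White): max(10, 0, 2) = 10
G (Black): min(5, 2, 7) = 2
H (Black): min(11, 19, 2) = 2
F (White): max(2, 2, 11) = 11
J (Black): min(0, 8, 14) = 0
K (Black): min(4, 15, 16) = 4
I (White): max(0, 4, 20) = 20
Root (Black): min(10, 11, 20) = 10
Black picks the child with the lowest value: B (value 10).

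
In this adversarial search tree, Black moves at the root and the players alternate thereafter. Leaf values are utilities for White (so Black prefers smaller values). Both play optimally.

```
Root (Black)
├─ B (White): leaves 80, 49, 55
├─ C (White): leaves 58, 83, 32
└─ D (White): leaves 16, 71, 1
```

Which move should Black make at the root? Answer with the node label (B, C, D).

B (White): max(80, 49, 55) = 80
C (White): max(58, 83, 32) = 83
D (White): max(16, 71, 1) = 71
Root (Black): min(80, 83, 71) = 71
Black picks the child with the lowest value: D (value 71).

D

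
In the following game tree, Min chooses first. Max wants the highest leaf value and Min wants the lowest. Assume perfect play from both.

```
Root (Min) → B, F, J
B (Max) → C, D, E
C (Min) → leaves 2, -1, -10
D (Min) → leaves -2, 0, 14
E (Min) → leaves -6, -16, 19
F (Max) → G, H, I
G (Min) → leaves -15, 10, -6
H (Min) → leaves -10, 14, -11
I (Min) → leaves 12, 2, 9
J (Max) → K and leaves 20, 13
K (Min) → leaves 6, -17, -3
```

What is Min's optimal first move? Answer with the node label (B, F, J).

B

C (Min): min(2, -1, -10) = -10
D (Min): min(-2, 0, 14) = -2
E (Min): min(-6, -16, 19) = -16
B (Max): max(-10, -2, -16) = -2
G (Min): min(-15, 10, -6) = -15
H (Min): min(-10, 14, -11) = -11
I (Min): min(12, 2, 9) = 2
F (Max): max(-15, -11, 2) = 2
K (Min): min(6, -17, -3) = -17
J (Max): max(-17, 20, 13) = 20
Root (Min): min(-2, 2, 20) = -2
Min picks the child with the lowest value: B (value -2).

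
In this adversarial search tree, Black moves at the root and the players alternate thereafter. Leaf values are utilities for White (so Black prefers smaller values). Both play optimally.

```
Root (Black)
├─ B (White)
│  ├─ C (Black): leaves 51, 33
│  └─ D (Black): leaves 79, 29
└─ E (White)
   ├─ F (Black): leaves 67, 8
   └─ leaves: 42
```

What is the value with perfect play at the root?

33

C (Black): min(51, 33) = 33
D (Black): min(79, 29) = 29
B (White): max(33, 29) = 33
F (Black): min(67, 8) = 8
E (White): max(8, 42) = 42
Root (Black): min(33, 42) = 33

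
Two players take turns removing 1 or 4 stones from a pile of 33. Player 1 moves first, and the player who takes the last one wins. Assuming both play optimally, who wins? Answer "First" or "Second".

i:   0  1  2  3  4  5  6  7  8  9 10 11 12 13 14 15 16 17 18 19 20 21 22 23 24 25 26 27 28 29 30 31 32 33
     L  W  L  W  W  L  W  L  W  W  L  W  L  W  W  L  W  L  W  W  L  W  L  W  W  L  W  L  W  W  L  W  L  W
Position 33 is W, so the first player wins.

First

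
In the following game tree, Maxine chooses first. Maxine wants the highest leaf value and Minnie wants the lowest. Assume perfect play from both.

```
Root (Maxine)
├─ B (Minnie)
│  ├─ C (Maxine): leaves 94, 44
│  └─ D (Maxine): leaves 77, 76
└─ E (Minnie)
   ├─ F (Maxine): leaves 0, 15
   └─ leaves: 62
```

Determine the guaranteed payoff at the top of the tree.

C (Maxine): max(94, 44) = 94
D (Maxine): max(77, 76) = 77
B (Minnie): min(94, 77) = 77
F (Maxine): max(0, 15) = 15
E (Minnie): min(15, 62) = 15
Root (Maxine): max(77, 15) = 77

77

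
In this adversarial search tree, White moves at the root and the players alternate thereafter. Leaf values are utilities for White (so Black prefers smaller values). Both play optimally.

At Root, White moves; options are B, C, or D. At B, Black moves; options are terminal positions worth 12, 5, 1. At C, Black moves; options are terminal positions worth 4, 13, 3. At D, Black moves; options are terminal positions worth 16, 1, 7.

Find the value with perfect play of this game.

3

B (Black): min(12, 5, 1) = 1
C (Black): min(4, 13, 3) = 3
D (Black): min(16, 1, 7) = 1
Root (White): max(1, 3, 1) = 3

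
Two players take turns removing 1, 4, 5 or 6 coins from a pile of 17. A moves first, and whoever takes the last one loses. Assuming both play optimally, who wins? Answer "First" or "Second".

First

Mark each pile size as W (mover wins) or L (mover loses):
i:   0  1  2  3  4  5  6  7  8  9 10 11 12 13 14 15 16 17
     W  L  W  L  W  W  W  W  W  W  L  W  L  W  W  W  W  W
Position 17 is W, so the first player wins.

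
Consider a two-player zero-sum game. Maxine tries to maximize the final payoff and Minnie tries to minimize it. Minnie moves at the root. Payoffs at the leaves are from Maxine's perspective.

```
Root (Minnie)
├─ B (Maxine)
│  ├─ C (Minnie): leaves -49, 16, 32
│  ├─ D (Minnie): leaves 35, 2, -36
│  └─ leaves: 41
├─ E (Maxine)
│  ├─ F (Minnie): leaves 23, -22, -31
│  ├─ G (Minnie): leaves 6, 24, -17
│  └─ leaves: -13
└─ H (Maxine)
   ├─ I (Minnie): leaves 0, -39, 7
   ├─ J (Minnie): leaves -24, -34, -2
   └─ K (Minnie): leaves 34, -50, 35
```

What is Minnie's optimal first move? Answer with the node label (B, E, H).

C (Minnie): min(-49, 16, 32) = -49
D (Minnie): min(35, 2, -36) = -36
B (Maxine): max(-49, -36, 41) = 41
F (Minnie): min(23, -22, -31) = -31
G (Minnie): min(6, 24, -17) = -17
E (Maxine): max(-31, -17, -13) = -13
I (Minnie): min(0, -39, 7) = -39
J (Minnie): min(-24, -34, -2) = -34
K (Minnie): min(34, -50, 35) = -50
H (Maxine): max(-39, -34, -50) = -34
Root (Minnie): min(41, -13, -34) = -34
Minnie picks the child with the lowest value: H (value -34).

H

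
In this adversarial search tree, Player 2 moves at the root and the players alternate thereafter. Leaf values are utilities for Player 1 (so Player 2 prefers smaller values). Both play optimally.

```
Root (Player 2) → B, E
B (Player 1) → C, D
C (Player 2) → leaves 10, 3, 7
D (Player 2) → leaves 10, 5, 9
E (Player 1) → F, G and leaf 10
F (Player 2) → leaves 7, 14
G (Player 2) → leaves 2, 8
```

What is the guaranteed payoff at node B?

5

C: min(10, 3, 7) = 3
D: min(10, 5, 9) = 5
B: max(3, 5) = 5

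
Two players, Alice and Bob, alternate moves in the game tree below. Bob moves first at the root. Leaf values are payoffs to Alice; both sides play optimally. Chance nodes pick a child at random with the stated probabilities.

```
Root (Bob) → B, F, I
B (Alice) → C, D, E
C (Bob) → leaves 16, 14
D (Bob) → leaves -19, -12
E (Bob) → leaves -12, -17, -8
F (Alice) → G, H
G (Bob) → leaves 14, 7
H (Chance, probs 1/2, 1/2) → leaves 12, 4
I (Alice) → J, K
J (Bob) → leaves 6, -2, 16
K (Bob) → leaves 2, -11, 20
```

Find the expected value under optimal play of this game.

C (Bob): min(16, 14) = 14
D (Bob): min(-19, -12) = -19
E (Bob): min(-12, -17, -8) = -17
B (Alice): max(14, -19, -17) = 14
G (Bob): min(14, 7) = 7
H (Chance): 1/2·12 + 1/2·4 = 8
F (Alice): max(7, 8) = 8
J (Bob): min(6, -2, 16) = -2
K (Bob): min(2, -11, 20) = -11
I (Alice): max(-2, -11) = -2
Root (Bob): min(14, 8, -2) = -2

-2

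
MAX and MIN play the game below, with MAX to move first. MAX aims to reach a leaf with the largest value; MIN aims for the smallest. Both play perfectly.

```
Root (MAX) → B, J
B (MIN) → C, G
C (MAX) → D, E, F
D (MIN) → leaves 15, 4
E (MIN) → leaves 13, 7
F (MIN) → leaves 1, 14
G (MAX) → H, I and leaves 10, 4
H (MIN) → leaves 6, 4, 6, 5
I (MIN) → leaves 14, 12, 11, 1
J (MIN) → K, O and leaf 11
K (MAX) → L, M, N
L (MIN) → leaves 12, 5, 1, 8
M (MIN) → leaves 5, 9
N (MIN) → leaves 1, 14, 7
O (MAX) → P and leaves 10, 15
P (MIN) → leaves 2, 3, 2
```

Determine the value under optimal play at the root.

D (MIN): min(15, 4) = 4
E (MIN): min(13, 7) = 7
F (MIN): min(1, 14) = 1
C (MAX): max(4, 7, 1) = 7
H (MIN): min(6, 4, 6, 5) = 4
I (MIN): min(14, 12, 11, 1) = 1
G (MAX): max(4, 1, 10, 4) = 10
B (MIN): min(7, 10) = 7
L (MIN): min(12, 5, 1, 8) = 1
M (MIN): min(5, 9) = 5
N (MIN): min(1, 14, 7) = 1
K (MAX): max(1, 5, 1) = 5
P (MIN): min(2, 3, 2) = 2
O (MAX): max(2, 10, 15) = 15
J (MIN): min(5, 15, 11) = 5
Root (MAX): max(7, 5) = 7

7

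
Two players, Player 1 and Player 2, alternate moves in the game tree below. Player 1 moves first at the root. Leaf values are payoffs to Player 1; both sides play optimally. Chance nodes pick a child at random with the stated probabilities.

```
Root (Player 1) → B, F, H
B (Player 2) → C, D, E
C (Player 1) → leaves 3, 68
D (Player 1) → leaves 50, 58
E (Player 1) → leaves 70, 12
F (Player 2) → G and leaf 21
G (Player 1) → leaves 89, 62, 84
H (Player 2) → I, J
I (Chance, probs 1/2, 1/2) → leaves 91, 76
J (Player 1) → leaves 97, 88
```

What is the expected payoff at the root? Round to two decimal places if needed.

83.5

C (Player 1): max(3, 68) = 68
D (Player 1): max(50, 58) = 58
E (Player 1): max(70, 12) = 70
B (Player 2): min(68, 58, 70) = 58
G (Player 1): max(89, 62, 84) = 89
F (Player 2): min(89, 21) = 21
I (Chance): 1/2·91 + 1/2·76 = 83.5
J (Player 1): max(97, 88) = 97
H (Player 2): min(83.5, 97) = 83.5
Root (Player 1): max(58, 21, 83.5) = 83.5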